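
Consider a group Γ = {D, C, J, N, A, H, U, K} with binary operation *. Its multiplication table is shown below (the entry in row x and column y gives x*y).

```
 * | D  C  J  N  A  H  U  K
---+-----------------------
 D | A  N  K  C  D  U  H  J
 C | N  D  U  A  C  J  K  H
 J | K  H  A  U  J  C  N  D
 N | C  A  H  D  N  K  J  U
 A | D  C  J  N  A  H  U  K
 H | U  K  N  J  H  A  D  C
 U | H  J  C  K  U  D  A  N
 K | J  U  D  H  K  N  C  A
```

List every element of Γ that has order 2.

Identity is A. Compute the order of each non-identity element by repeated multiplication:
  D: D → A  (order 2)
  C: C → D → N → A  (order 4)
  J: J → A  (order 2)
  N: N → D → C → A  (order 4)
  H: H → A  (order 2)
  U: U → A  (order 2)
  K: K → A  (order 2)
Elements of order 2: {D, H, J, K, U}.

{D, H, J, K, U}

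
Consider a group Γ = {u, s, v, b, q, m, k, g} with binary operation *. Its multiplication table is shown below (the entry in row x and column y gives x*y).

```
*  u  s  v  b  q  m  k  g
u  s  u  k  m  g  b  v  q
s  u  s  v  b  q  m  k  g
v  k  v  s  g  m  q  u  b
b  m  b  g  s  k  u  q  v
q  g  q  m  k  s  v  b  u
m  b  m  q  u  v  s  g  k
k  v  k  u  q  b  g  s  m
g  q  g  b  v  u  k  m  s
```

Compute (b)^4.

b^1 = b
b^2 = b*b = s
b^3 = s*b = b
b^4 = b*b = s

s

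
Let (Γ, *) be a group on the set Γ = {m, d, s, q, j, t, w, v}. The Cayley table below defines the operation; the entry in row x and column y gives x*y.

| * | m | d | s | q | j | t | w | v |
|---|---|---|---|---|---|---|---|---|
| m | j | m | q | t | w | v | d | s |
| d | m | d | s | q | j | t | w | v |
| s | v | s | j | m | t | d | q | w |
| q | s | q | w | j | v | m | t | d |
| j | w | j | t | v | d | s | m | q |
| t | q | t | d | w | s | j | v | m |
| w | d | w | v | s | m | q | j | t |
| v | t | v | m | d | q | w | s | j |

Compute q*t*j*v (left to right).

q*t = m
m*j = w
w*v = t

t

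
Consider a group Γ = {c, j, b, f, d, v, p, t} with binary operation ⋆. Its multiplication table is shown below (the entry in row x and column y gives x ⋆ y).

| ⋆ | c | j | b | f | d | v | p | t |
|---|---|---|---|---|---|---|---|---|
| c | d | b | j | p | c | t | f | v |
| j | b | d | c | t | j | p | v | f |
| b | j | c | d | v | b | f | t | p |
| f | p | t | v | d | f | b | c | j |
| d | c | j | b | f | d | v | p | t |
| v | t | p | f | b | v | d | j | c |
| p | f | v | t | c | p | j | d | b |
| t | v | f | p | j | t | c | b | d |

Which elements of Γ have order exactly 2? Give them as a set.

{b, c, f, j, p, t, v}

Identity is d. Compute the order of each non-identity element by repeated multiplication:
  c: c → d  (order 2)
  j: j → d  (order 2)
  b: b → d  (order 2)
  f: f → d  (order 2)
  v: v → d  (order 2)
  p: p → d  (order 2)
  t: t → d  (order 2)
Elements of order 2: {b, c, f, j, p, t, v}.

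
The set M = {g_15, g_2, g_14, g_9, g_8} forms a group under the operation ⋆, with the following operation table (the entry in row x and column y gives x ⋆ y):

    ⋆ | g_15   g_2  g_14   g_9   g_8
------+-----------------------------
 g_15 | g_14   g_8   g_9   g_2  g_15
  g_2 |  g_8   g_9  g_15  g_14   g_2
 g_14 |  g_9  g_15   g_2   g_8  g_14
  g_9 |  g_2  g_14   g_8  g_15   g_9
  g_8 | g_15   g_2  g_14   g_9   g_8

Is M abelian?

Check whether the table is symmetric across its main diagonal.
Every entry (row x, col y) equals the entry (row y, col x), so M is abelian.
(In fact M ≅ the cyclic group Z_5.)

Yes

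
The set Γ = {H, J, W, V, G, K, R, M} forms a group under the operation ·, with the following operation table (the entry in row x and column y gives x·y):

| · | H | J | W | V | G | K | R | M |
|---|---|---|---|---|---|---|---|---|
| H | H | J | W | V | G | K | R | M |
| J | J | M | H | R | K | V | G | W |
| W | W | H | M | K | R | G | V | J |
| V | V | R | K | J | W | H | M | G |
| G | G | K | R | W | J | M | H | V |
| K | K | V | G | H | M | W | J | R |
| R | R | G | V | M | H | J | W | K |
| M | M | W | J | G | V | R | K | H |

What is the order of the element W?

The identity element is H (its row matches the header).
W^1 = W
W^2 = W·W = M
W^3 = M·W = J
W^4 = J·W = H
The first power of W equal to the identity is W^4, so ord(W) = 4.

4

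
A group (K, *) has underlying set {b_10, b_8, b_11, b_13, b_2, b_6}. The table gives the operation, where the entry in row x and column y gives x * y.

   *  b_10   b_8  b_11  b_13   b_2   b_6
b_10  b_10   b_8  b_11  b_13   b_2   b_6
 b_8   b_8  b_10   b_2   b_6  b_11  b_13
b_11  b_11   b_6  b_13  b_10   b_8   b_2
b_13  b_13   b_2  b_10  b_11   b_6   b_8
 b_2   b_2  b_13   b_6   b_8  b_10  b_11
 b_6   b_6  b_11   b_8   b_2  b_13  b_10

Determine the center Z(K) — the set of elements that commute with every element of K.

An element z is central iff its row equals its column in the table.
For b_11: b_11 * b_6 = b_2 ≠ b_8 = b_6 * b_11, so b_11 ∉ Z.
Checking each element this way leaves Z(K) = {b_10}.

{b_10}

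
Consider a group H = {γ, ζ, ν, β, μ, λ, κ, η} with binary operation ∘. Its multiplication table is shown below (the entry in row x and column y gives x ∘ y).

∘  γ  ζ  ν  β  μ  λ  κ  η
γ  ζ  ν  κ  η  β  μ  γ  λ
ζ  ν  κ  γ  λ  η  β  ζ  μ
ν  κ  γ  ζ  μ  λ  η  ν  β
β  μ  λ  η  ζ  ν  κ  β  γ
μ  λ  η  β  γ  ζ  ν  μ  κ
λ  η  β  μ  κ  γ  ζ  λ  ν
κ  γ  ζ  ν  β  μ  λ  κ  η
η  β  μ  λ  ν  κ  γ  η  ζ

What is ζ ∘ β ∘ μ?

γ

ζ ∘ β = λ
λ ∘ μ = γ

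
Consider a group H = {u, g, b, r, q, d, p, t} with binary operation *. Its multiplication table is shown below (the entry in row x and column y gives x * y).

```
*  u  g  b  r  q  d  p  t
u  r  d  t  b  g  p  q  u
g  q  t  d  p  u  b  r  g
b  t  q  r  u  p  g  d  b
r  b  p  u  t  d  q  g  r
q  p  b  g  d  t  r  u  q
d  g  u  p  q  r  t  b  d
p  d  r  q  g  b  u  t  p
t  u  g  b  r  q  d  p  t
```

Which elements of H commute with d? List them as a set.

Compare row d with column d entry by entry.
q * d = r = d * q, so q commutes with d.
b * d = g but d * b = p, so b does not.
Collecting the elements that commute with d: C(d) = {d, q, r, t}.

{d, q, r, t}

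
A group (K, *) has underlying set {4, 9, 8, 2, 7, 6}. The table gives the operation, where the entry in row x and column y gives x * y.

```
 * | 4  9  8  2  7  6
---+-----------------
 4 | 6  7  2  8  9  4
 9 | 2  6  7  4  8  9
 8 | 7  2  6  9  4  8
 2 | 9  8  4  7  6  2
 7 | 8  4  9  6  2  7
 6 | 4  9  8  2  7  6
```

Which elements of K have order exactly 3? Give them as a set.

Identity is 6. Compute the order of each non-identity element by repeated multiplication:
  4: 4 → 6  (order 2)
  9: 9 → 6  (order 2)
  8: 8 → 6  (order 2)
  2: 2 → 7 → 6  (order 3)
  7: 7 → 2 → 6  (order 3)
Elements of order 3: {2, 7}.

{2, 7}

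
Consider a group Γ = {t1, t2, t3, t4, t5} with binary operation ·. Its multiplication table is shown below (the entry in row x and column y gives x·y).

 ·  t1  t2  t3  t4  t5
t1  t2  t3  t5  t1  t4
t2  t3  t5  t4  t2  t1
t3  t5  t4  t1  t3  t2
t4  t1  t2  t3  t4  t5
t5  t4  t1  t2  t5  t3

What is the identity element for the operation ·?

The identity e satisfies e·x = x for all x, so its row in the table reproduces the column headers.
Row t4 reads: t1, t2, t3, t4, t5 — exactly the header order. So t4 is the identity.

t4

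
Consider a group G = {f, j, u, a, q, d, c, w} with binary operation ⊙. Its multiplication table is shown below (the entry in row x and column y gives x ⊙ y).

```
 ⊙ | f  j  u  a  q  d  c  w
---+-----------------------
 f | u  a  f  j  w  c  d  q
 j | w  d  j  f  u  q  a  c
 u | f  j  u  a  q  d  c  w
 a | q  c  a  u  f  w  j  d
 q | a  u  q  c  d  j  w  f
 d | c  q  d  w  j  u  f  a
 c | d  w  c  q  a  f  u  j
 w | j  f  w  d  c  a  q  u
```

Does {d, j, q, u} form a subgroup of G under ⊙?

{d, j, q, u} contains the identity u.
Checking products: every product of two elements of {d, j, q, u} (read from the table) lies in {d, j, q, u}, so the set is closed.
In a finite group, a nonempty closed subset is a subgroup. So {d, j, q, u} ≤ G.

Yes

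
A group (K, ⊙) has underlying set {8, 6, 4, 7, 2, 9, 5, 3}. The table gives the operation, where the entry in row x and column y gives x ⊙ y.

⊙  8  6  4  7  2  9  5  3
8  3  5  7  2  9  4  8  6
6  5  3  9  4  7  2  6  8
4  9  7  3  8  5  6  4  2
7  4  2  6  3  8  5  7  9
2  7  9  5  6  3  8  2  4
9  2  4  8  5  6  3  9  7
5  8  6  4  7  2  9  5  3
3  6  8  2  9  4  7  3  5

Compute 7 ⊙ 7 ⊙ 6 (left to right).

8

7 ⊙ 7 = 3
3 ⊙ 6 = 8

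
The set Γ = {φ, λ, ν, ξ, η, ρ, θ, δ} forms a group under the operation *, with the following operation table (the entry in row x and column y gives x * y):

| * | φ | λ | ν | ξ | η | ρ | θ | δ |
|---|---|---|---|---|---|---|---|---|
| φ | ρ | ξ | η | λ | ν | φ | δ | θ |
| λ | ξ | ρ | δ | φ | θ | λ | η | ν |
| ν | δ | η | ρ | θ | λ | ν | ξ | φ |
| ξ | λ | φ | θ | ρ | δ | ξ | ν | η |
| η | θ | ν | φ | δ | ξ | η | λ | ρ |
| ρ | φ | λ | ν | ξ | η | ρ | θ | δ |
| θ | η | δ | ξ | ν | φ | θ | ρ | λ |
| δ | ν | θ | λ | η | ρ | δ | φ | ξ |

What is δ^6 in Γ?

ξ

δ^1 = δ
δ^2 = δ * δ = ξ
δ^3 = ξ * δ = η
δ^4 = η * δ = ρ
δ^5 = ρ * δ = δ
δ^6 = δ * δ = ξ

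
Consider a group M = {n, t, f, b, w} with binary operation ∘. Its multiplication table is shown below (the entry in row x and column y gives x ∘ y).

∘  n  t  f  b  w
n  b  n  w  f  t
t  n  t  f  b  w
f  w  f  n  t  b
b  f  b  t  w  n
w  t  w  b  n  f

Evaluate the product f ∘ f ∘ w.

f ∘ f = n
n ∘ w = t

t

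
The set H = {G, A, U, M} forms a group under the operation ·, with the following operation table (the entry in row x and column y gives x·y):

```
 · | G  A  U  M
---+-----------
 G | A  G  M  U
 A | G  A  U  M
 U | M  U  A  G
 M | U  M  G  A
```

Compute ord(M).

2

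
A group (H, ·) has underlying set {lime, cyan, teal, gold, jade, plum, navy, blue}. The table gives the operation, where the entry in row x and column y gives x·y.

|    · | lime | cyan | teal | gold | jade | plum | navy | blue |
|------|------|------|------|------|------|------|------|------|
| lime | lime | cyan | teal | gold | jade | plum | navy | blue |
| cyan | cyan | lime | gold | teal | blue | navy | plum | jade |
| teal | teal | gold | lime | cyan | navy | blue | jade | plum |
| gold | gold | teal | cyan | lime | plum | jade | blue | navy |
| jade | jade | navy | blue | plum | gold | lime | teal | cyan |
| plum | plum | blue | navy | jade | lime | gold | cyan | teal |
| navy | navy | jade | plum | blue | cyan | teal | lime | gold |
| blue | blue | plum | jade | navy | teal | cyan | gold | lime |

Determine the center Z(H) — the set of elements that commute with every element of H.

An element z is central iff its row equals its column in the table.
For jade: jade·cyan = navy ≠ blue = cyan·jade, so jade ∉ Z.
Checking each element this way leaves Z(H) = {gold, lime}.

{gold, lime}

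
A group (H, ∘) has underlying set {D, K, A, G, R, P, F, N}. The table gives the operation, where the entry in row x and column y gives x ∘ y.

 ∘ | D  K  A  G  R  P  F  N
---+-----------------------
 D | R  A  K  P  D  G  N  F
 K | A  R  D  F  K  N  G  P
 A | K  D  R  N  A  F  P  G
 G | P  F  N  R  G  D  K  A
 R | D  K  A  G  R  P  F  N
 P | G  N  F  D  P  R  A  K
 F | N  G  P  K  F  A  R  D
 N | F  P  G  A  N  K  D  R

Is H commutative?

Yes

Check whether the table is symmetric across its main diagonal.
Every entry (row x, col y) equals the entry (row y, col x), so H is abelian.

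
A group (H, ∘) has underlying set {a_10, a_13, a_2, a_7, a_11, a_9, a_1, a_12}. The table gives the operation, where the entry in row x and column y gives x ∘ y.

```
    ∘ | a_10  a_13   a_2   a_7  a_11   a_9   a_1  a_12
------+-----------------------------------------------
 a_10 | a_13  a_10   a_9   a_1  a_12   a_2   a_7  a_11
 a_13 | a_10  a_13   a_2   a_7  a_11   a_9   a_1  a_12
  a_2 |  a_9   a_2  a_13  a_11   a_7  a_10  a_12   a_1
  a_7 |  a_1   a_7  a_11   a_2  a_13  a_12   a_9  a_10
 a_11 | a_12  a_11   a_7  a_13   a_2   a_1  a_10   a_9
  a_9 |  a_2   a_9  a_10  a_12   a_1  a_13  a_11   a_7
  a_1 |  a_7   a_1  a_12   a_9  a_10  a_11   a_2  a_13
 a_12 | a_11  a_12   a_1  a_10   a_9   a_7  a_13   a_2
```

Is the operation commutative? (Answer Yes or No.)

Check whether the table is symmetric across its main diagonal.
Every entry (row x, col y) equals the entry (row y, col x), so H is abelian.
(In fact H ≅ Z_2 x Z_4.)

Yes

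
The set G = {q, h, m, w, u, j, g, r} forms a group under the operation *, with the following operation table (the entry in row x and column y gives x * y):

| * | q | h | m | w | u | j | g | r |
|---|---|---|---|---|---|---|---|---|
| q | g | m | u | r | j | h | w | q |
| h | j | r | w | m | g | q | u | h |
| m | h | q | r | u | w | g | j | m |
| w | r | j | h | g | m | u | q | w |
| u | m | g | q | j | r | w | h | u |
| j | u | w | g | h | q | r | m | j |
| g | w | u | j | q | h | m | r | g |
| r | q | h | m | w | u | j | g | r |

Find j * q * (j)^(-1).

The identity is r. In row j, the entry r sits in column j, so j^(-1) = j.
j * q = u
u * j = w
(Structurally, G here is isomorphic to the dihedral group D_4.)

w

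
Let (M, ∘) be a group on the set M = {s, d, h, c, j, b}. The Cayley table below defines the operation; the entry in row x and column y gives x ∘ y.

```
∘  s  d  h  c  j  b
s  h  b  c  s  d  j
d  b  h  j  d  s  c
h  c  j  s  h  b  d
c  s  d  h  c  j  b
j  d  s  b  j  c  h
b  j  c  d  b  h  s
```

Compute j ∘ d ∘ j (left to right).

d

j ∘ d = s
s ∘ j = d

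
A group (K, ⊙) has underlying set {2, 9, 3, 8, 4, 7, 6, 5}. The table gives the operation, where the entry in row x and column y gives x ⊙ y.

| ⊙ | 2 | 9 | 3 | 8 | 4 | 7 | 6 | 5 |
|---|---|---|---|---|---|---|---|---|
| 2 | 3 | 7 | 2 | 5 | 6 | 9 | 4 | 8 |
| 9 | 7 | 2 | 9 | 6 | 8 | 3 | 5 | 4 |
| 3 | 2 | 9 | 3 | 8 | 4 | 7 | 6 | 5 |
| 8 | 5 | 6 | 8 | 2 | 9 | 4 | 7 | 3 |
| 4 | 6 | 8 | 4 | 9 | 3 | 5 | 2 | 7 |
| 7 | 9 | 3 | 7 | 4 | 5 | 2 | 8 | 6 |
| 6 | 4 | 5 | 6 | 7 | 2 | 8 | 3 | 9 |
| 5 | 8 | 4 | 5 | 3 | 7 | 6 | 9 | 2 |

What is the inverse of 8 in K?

5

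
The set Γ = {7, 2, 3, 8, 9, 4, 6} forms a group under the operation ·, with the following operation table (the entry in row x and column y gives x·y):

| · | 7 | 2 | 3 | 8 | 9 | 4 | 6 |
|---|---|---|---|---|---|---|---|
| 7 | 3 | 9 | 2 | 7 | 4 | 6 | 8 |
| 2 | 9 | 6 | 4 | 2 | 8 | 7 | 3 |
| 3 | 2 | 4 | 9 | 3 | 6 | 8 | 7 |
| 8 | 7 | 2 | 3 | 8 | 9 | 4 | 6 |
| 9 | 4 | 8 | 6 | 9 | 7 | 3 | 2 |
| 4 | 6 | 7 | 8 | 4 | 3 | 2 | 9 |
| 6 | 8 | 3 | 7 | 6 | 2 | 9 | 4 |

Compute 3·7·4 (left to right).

7

3·7 = 2
2·4 = 7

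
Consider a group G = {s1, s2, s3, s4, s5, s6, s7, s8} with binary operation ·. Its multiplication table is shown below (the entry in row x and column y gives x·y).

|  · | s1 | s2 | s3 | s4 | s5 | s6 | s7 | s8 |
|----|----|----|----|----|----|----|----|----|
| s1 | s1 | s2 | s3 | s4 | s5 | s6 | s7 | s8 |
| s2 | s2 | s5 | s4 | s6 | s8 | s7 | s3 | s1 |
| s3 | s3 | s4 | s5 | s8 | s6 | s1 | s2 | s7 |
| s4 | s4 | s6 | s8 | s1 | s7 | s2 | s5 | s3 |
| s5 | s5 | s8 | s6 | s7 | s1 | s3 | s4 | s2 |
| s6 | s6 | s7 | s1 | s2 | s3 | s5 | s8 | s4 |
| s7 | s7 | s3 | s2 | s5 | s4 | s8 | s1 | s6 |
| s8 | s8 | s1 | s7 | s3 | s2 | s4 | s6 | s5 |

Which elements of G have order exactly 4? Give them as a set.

{s2, s3, s6, s8}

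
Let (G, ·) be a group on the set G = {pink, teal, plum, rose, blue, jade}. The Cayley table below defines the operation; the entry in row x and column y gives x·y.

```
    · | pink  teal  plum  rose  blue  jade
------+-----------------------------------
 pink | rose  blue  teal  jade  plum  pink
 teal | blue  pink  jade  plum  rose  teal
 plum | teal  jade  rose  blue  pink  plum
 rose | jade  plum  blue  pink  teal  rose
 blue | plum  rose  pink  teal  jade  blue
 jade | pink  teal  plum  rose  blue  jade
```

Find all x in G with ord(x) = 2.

Identity is jade. Compute the order of each non-identity element by repeated multiplication:
  pink: pink → rose → jade  (order 3)
  teal: teal → pink → blue → rose → plum → jade  (order 6)
  plum: plum → rose → blue → pink → teal → jade  (order 6)
  rose: rose → pink → jade  (order 3)
  blue: blue → jade  (order 2)
Elements of order 2: {blue}.

{blue}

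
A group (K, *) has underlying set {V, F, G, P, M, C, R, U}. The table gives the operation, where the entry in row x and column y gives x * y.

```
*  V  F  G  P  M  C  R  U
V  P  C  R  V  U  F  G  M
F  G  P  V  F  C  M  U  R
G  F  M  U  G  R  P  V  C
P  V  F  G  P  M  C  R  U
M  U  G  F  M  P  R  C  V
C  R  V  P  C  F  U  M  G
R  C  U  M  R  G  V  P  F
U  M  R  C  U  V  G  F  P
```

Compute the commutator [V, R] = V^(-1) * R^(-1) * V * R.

Identity is P; from the table V^(-1) = V and R^(-1) = R.
V * R = G
G * V = F
F * R = U

U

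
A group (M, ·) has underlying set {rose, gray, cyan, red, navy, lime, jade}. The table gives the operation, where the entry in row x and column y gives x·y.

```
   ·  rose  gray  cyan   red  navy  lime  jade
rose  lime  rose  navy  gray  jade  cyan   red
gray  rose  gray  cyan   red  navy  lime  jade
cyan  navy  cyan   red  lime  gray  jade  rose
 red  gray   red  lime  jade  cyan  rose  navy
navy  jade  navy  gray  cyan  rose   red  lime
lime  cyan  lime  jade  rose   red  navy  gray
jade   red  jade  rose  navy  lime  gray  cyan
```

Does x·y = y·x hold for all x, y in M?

Yes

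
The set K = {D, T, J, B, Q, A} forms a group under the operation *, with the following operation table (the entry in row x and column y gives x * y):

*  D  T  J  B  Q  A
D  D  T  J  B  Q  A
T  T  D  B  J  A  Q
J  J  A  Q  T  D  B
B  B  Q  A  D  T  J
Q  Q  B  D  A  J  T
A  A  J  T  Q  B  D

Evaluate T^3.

T^1 = T
T^2 = T * T = D
T^3 = D * T = T

T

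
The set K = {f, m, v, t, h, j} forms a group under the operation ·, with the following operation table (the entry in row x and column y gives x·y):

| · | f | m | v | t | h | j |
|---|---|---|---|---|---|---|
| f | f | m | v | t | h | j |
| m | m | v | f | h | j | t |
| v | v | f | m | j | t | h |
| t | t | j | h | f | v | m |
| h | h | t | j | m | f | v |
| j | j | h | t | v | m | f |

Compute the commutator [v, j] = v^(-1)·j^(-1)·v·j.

v

Identity is f; from the table v^(-1) = m and j^(-1) = j.
m·j = t
t·v = h
h·j = v
(Structurally, K here is isomorphic to the symmetric group S_3.)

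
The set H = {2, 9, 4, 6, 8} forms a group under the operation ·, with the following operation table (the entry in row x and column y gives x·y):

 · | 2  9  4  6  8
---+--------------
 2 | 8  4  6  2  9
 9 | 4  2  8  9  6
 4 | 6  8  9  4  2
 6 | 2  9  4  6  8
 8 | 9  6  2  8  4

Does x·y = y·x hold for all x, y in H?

Check whether the table is symmetric across its main diagonal.
Every entry (row x, col y) equals the entry (row y, col x), so H is abelian.

Yes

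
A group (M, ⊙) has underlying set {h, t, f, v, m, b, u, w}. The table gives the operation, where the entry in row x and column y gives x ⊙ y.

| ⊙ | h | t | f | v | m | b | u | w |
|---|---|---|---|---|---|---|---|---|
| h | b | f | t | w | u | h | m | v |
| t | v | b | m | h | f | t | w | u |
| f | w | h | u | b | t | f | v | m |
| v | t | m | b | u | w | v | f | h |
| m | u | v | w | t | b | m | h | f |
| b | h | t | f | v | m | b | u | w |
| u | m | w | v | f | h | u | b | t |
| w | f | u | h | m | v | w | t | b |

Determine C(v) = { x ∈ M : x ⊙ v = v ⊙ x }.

Compare row v with column v entry by entry.
u ⊙ v = f = v ⊙ u, so u commutes with v.
w ⊙ v = m but v ⊙ w = h, so w does not.
Collecting the elements that commute with v: C(v) = {b, f, u, v}.

{b, f, u, v}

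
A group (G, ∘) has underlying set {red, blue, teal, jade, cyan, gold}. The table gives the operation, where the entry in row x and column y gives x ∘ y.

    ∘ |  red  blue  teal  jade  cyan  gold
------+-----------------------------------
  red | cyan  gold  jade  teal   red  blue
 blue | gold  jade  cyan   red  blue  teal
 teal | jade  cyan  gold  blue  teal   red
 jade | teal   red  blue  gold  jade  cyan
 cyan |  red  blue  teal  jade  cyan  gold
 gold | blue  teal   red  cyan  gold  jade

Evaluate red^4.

red^1 = red
red^2 = red ∘ red = cyan
red^3 = cyan ∘ red = red
red^4 = red ∘ red = cyan

cyan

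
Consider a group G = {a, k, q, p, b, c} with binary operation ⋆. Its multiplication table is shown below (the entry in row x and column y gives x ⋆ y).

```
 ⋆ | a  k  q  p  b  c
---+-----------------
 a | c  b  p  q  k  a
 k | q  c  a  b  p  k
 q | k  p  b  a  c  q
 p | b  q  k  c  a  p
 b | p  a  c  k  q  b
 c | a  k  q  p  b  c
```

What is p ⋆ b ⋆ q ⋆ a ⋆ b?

q

p ⋆ b = a
a ⋆ q = p
p ⋆ a = b
b ⋆ b = q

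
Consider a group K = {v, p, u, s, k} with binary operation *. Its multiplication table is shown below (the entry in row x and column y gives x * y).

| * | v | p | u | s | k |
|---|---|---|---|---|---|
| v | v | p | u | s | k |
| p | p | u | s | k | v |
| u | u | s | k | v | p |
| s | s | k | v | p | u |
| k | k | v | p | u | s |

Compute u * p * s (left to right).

p

u * p = s
s * s = p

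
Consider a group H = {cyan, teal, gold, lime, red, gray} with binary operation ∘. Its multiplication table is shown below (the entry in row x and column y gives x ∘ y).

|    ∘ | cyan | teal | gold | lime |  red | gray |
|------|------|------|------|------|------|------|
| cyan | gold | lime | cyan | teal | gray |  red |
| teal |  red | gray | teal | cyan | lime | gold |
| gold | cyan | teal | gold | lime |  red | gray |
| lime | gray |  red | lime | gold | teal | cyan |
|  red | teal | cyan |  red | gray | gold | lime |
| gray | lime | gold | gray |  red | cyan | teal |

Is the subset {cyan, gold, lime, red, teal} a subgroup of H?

No

teal ∘ teal = gray, which is not in {cyan, gold, lime, red, teal}.
The subset is not closed under ∘, so it is not a subgroup.
(Structurally, H here is isomorphic to the symmetric group S_3.)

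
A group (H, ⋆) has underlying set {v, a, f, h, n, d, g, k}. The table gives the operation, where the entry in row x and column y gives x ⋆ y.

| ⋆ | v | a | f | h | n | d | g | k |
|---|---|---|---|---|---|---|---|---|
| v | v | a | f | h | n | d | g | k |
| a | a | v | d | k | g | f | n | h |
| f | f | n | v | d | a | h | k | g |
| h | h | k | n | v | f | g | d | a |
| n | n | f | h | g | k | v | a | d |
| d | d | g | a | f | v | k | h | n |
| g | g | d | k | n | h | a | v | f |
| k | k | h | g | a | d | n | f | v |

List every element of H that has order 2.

{a, f, g, h, k}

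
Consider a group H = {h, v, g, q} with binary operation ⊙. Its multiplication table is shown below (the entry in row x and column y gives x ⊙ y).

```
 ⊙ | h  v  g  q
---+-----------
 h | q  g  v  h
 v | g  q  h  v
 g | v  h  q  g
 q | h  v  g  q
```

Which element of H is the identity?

q

The identity e satisfies e ⊙ x = x for all x, so its row in the table reproduces the column headers.
Row q reads: h, v, g, q — exactly the header order. So q is the identity.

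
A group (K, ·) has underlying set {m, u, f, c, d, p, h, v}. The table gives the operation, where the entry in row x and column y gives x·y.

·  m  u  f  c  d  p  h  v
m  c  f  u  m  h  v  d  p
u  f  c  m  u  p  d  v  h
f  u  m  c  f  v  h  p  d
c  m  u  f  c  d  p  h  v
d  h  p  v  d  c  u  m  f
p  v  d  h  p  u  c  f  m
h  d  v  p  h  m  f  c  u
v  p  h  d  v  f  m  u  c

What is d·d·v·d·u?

d·d = c
c·v = v
v·d = f
f·u = m

m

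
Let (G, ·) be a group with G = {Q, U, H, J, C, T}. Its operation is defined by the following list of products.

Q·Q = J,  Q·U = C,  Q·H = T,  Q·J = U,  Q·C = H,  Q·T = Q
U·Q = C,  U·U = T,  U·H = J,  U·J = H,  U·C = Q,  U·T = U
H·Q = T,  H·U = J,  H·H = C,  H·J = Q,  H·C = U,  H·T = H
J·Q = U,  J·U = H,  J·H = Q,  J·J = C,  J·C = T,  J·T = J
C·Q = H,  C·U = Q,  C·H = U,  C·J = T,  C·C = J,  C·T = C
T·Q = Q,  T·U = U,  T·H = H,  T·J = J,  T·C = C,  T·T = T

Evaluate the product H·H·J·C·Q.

H·H = C
C·J = T
T·C = C
C·Q = H

H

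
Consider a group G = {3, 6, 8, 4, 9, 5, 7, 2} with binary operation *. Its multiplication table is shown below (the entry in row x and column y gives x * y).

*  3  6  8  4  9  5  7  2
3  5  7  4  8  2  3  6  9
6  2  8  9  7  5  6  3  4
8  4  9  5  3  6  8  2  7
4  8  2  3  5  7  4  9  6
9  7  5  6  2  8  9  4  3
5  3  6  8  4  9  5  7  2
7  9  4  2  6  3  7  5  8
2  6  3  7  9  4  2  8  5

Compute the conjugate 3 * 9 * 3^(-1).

The identity is 5. In row 3, the entry 5 sits in column 3, so 3^(-1) = 3.
3 * 9 = 2
2 * 3 = 6

6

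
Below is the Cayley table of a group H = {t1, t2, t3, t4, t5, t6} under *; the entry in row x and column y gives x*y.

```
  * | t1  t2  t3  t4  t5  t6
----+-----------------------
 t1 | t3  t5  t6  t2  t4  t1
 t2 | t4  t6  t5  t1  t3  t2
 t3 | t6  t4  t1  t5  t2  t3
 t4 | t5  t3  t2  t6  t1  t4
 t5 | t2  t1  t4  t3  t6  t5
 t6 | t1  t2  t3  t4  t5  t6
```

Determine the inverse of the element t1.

First locate the identity: row t6 matches the header, so t6 is the identity.
Scan row t1 for t6: t1*t3 = t6. Hence t1^(-1) = t3.
(Structurally, H here is isomorphic to the symmetric group S_3.)

t3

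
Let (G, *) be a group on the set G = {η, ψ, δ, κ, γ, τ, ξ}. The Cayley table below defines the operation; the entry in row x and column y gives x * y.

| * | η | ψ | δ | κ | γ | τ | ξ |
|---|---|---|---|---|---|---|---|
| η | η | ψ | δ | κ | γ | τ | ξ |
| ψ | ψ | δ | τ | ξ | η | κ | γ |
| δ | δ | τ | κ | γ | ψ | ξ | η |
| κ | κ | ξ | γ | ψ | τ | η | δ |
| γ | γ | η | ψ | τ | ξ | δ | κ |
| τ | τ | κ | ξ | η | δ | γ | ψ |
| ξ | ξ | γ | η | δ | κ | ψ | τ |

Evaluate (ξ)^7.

η

ξ^1 = ξ
ξ^2 = ξ * ξ = τ
ξ^3 = τ * ξ = ψ
ξ^4 = ψ * ξ = γ
ξ^5 = γ * ξ = κ
ξ^6 = κ * ξ = δ
ξ^7 = δ * ξ = η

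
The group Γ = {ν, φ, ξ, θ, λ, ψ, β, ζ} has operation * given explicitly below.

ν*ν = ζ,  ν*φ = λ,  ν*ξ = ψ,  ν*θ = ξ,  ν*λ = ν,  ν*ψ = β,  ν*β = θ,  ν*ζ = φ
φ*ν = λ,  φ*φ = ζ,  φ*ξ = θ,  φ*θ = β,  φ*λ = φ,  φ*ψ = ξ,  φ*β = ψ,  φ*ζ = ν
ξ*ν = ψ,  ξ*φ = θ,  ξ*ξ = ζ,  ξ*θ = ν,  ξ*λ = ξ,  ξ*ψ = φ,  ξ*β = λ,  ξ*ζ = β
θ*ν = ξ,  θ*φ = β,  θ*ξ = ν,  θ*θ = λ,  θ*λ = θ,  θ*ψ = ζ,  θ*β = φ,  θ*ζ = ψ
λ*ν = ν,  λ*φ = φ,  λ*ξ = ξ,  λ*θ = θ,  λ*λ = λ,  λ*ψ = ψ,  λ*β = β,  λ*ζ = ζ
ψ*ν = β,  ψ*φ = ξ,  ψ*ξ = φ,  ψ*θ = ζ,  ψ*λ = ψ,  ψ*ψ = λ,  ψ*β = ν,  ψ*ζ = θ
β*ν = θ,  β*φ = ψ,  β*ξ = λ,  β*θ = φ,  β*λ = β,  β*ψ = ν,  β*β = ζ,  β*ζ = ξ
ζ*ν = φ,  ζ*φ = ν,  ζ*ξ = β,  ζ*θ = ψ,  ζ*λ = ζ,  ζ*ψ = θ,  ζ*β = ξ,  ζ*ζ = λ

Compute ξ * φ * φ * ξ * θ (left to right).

ξ * φ = θ
θ * φ = β
β * ξ = λ
λ * θ = θ

θ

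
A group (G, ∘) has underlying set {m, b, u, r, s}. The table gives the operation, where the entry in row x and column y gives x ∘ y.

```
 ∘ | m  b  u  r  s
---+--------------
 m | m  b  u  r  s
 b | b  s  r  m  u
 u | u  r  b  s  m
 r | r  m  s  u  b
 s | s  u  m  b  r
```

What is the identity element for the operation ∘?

The identity e satisfies e ∘ x = x for all x, so its row in the table reproduces the column headers.
Row m reads: m, b, u, r, s — exactly the header order. So m is the identity.

m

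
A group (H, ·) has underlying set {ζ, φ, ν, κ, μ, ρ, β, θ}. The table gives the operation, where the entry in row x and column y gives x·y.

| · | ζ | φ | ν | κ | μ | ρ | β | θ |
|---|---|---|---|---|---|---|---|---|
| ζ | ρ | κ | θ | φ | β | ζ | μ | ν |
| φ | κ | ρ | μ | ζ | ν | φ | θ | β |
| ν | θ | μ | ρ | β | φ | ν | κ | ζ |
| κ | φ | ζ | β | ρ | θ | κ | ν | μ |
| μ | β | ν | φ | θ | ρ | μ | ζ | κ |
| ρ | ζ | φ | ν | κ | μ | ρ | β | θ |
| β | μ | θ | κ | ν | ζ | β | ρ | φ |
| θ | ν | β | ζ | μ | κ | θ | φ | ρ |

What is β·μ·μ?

β

β·μ = ζ
ζ·μ = β
(Structurally, H here is isomorphic to the elementary abelian group (Z_2)^3.)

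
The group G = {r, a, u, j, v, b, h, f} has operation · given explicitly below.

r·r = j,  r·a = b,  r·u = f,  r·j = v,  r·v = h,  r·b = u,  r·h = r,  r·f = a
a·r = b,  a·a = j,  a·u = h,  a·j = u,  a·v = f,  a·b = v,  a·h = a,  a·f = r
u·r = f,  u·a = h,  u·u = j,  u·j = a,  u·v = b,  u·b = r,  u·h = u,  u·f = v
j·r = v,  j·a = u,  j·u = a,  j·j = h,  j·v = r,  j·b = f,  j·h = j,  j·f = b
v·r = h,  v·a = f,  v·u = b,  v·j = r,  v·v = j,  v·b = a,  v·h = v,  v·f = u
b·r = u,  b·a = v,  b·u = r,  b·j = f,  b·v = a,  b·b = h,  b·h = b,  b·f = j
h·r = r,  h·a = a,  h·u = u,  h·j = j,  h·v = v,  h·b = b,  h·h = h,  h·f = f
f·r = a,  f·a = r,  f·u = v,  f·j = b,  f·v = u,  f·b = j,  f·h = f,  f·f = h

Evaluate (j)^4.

h

j^1 = j
j^2 = j·j = h
j^3 = h·j = j
j^4 = j·j = h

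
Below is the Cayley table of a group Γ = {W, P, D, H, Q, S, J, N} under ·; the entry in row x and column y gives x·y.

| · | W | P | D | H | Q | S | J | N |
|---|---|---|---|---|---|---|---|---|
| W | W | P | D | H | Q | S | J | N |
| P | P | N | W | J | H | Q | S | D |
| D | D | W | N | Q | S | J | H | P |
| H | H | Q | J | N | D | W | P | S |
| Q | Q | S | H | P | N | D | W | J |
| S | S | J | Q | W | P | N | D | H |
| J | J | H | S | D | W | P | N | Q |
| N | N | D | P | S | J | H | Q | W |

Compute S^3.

H

S^1 = S
S^2 = S·S = N
S^3 = N·S = H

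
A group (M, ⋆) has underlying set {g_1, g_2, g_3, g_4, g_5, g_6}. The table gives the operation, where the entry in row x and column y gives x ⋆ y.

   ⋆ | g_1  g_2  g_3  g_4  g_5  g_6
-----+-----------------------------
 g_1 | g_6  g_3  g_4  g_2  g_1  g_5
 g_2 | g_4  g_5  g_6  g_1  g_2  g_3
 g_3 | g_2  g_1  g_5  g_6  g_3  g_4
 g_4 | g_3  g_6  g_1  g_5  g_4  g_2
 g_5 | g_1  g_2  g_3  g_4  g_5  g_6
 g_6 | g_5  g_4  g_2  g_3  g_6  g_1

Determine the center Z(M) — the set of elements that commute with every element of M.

{g_5}

An element z is central iff its row equals its column in the table.
For g_6: g_6 ⋆ g_3 = g_2 ≠ g_4 = g_3 ⋆ g_6, so g_6 ∉ Z.
Checking each element this way leaves Z(M) = {g_5}.
(Structurally, M here is isomorphic to the symmetric group S_3.)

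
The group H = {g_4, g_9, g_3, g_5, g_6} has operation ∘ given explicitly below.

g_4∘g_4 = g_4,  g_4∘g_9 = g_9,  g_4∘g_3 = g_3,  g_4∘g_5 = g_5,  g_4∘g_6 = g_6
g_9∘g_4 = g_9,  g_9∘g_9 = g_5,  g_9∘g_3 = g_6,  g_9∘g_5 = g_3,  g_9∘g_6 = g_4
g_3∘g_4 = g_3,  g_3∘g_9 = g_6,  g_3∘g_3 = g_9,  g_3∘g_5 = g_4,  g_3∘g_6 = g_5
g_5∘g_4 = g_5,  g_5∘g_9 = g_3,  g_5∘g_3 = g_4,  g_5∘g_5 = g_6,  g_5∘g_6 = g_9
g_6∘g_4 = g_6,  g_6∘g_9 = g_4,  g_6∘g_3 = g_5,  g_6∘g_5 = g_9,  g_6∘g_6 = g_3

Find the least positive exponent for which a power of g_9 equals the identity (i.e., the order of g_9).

The identity element is g_4 (its row matches the header).
g_9^1 = g_9
g_9^2 = g_9 ∘ g_9 = g_5
g_9^3 = g_5 ∘ g_9 = g_3
g_9^4 = g_3 ∘ g_9 = g_6
g_9^5 = g_6 ∘ g_9 = g_4
The first power of g_9 equal to the identity is g_9^5, so ord(g_9) = 5.
(Structurally, H here is isomorphic to the cyclic group Z_5.)

5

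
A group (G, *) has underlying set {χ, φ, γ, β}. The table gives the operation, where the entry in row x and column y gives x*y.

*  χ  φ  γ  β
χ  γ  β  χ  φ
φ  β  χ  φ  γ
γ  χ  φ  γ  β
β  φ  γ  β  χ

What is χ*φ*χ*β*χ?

χ*φ = β
β*χ = φ
φ*β = γ
γ*χ = χ

χ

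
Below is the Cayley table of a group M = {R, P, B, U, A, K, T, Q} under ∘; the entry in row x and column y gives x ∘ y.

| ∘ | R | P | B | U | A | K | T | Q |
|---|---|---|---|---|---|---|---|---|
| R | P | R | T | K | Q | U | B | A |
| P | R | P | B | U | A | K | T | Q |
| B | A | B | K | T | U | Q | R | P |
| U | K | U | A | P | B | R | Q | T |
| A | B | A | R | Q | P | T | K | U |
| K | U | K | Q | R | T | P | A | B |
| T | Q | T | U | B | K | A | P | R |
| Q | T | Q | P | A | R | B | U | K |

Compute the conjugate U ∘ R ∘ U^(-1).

R

The identity is P. In row U, the entry P sits in column U, so U^(-1) = U.
U ∘ R = K
K ∘ U = R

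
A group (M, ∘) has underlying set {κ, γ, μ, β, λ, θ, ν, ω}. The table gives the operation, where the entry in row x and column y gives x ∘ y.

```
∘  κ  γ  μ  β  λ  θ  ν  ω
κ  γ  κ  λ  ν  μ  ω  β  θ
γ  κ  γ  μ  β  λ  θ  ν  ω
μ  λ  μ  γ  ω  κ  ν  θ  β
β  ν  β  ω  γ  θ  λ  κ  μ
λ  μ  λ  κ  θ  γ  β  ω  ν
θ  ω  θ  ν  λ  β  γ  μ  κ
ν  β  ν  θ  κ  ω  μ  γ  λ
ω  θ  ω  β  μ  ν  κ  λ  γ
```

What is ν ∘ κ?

β

Read row ν, column κ: ν ∘ κ = β.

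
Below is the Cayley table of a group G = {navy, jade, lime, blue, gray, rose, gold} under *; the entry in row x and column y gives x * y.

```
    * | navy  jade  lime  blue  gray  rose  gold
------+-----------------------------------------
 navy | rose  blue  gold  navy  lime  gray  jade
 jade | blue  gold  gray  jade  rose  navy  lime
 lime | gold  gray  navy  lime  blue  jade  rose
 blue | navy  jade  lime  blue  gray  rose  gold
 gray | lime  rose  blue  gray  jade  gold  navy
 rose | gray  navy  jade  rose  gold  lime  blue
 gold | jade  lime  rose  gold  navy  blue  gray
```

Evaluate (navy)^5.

gold

navy^1 = navy
navy^2 = navy * navy = rose
navy^3 = rose * navy = gray
navy^4 = gray * navy = lime
navy^5 = lime * navy = gold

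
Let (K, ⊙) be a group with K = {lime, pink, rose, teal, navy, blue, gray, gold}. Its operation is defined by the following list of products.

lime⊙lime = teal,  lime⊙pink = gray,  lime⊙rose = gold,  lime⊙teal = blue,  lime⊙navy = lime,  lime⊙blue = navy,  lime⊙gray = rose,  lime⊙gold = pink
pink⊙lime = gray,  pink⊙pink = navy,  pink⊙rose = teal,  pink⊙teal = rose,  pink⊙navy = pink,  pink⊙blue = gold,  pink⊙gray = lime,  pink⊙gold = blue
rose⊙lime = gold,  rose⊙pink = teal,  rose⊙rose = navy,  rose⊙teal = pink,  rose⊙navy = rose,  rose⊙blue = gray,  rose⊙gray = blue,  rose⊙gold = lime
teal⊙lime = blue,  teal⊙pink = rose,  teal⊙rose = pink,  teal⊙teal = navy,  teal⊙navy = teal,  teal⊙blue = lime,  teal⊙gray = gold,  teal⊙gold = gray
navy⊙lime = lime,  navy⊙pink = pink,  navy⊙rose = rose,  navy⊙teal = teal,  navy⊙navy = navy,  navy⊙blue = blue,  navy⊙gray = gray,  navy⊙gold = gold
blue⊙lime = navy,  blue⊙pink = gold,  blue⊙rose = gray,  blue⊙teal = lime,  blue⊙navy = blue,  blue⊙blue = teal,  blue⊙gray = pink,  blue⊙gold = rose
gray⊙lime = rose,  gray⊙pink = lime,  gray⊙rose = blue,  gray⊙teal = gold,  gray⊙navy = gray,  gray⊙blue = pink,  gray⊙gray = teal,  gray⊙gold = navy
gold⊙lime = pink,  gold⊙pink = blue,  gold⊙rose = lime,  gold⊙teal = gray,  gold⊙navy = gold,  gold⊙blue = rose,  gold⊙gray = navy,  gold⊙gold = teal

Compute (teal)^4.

teal^1 = teal
teal^2 = teal ⊙ teal = navy
teal^3 = navy ⊙ teal = teal
teal^4 = teal ⊙ teal = navy

navy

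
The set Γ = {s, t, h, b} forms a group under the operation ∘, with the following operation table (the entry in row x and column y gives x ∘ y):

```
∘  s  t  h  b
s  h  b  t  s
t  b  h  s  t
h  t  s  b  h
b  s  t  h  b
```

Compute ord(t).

The identity element is b (its row matches the header).
t^1 = t
t^2 = t ∘ t = h
t^3 = h ∘ t = s
t^4 = s ∘ t = b
The first power of t equal to the identity is t^4, so ord(t) = 4.
(Structurally, Γ here is isomorphic to the cyclic group Z_4.)

4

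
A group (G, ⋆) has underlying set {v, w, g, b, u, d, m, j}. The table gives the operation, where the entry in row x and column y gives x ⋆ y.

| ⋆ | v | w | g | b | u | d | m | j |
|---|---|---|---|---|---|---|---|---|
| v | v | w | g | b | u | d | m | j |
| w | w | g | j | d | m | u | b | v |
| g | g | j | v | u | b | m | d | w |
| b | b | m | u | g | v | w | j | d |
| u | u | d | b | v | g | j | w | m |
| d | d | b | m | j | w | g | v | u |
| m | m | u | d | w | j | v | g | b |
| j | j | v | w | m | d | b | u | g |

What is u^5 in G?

u^1 = u
u^2 = u ⋆ u = g
u^3 = g ⋆ u = b
u^4 = b ⋆ u = v
u^5 = v ⋆ u = u

u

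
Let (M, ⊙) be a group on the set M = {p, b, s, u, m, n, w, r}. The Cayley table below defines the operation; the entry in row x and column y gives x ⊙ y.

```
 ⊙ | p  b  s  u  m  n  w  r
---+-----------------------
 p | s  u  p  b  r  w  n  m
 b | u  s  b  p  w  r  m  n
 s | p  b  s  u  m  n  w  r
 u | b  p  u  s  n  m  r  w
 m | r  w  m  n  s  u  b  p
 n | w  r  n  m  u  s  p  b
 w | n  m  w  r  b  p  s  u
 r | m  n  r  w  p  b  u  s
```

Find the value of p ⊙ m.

Read row p, column m: p ⊙ m = r.

r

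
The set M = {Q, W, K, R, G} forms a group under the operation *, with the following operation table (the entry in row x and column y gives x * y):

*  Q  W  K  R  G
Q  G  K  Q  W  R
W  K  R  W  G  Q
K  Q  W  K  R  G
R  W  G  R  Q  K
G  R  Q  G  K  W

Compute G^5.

G^1 = G
G^2 = G * G = W
G^3 = W * G = Q
G^4 = Q * G = R
G^5 = R * G = K

K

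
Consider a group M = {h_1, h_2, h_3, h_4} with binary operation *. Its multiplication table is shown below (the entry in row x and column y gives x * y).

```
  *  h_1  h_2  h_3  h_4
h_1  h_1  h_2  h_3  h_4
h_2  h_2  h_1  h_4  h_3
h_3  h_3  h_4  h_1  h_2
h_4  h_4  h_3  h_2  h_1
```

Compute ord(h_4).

The identity element is h_1 (its row matches the header).
h_4^1 = h_4
h_4^2 = h_4 * h_4 = h_1
The first power of h_4 equal to the identity is h_4^2, so ord(h_4) = 2.

2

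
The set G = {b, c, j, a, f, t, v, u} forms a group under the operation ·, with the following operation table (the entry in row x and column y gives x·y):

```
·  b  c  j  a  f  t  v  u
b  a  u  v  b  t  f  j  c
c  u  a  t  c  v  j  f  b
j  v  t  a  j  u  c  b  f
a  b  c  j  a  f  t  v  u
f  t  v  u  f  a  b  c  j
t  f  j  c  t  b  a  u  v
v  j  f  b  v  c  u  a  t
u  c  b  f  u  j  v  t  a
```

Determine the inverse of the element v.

v

First locate the identity: row a matches the header, so a is the identity.
Scan row v for a: v·v = a. Hence v^(-1) = v.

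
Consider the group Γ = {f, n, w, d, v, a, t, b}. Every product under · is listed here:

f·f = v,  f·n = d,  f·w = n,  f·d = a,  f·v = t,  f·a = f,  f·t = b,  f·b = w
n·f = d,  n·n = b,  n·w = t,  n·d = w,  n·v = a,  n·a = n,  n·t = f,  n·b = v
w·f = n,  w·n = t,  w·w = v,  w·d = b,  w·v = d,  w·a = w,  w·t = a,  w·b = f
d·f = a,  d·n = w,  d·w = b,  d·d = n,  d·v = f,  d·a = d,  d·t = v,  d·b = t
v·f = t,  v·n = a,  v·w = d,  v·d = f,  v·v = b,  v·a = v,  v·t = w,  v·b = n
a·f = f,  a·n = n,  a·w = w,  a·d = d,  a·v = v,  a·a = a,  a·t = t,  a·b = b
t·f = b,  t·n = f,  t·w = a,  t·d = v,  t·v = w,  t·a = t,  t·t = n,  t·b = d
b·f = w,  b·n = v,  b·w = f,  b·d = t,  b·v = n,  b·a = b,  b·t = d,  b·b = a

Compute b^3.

b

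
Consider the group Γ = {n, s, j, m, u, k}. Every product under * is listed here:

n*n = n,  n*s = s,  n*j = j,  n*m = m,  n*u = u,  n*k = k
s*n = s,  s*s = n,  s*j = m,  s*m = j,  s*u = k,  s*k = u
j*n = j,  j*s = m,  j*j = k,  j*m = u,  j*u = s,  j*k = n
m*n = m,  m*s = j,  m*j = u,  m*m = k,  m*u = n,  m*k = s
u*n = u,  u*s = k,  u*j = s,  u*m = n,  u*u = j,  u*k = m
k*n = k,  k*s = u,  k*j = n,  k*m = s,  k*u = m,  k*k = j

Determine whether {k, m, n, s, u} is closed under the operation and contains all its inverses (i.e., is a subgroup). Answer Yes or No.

u * u = j, which is not in {k, m, n, s, u}.
The subset is not closed under *, so it is not a subgroup.
(Structurally, Γ here is isomorphic to the cyclic group Z_6.)

No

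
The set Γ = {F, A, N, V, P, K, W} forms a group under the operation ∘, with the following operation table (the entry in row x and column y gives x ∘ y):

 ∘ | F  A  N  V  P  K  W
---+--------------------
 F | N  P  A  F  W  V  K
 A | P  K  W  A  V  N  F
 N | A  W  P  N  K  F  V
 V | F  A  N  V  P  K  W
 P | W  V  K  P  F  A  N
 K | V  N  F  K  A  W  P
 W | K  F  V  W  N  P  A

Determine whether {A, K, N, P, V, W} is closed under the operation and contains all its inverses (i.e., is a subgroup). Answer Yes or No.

N ∘ K = F, which is not in {A, K, N, P, V, W}.
The subset is not closed under ∘, so it is not a subgroup.

No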